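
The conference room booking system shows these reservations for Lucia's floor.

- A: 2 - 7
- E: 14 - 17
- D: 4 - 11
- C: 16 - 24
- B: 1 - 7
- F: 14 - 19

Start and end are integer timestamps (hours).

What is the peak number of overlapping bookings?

3

Sort all start/end points and keep a running count:
1 start B → 1
2 start A → 2
4 start D → 3
7 end A → 2
7 end B → 1
11 end D → 0
14 start E → 1
14 start F → 2
16 start C → 3
17 end E → 2
19 end F → 1
24 end C → 0
Peak is 3, at 4 (A, B, D).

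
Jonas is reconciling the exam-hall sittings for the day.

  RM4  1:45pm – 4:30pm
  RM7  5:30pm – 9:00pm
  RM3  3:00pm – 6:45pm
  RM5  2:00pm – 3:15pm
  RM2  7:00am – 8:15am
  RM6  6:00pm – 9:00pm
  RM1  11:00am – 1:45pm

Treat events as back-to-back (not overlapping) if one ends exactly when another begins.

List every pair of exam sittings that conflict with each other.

RM3 & RM4, RM3 & RM5, RM3 & RM6, RM3 & RM7, RM4 & RM5, RM6 & RM7

Sorted by start: RM2, RM1, RM4, RM5, RM3, RM7, RM6.
RM1 starts after RM2 ends, so RM2 has no further overlaps.
RM4 starts exactly when RM1 ends (back-to-back, no overlap), so RM1 has no further overlaps.
RM5 starts before RM4 ends → RM4 and RM5 overlap.
RM3 starts before RM4 ends → RM4 and RM3 overlap.
RM7 starts after RM4 ends, so RM4 has no further overlaps.
RM3 starts before RM5 ends → RM5 and RM3 overlap.
RM7 starts after RM5 ends, so RM5 has no further overlaps.
RM7 starts before RM3 ends → RM3 and RM7 overlap.
RM6 starts before RM3 ends → RM3 and RM6 overlap.
RM6 starts before RM7 ends → RM7 and RM6 overlap.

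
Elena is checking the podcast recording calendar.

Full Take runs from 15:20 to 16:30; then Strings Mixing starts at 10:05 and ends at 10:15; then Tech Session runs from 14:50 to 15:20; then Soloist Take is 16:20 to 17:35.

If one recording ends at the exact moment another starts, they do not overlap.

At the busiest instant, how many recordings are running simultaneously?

Walk through starts and ends in time order (an end at T is processed before a start at T):
10:05 start Strings Mixing → 1
10:15 end Strings Mixing → 0
14:50 start Tech Session → 1
15:20 end Tech Session → 0
15:20 start Full Take → 1
16:20 start Soloist Take → 2
16:30 end Full Take → 1
17:35 end Soloist Take → 0
Peak is 2, at 16:20 (Full Take, Soloist Take).

2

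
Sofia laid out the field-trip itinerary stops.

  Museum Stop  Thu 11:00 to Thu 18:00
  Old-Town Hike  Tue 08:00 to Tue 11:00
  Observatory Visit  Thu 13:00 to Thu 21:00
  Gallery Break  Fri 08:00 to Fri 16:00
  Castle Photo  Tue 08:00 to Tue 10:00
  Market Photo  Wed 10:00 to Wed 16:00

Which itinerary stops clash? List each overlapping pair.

Check each pair: they overlap iff neither finishes before the other starts.
Sorted by start: Castle Photo, Old-Town Hike, Market Photo, Museum Stop, Observatory Visit, Gallery Break.
Old-Town Hike starts before Castle Photo ends → Castle Photo and Old-Town Hike overlap.
Market Photo starts after Castle Photo ends, so nothing later overlaps Castle Photo either.
Market Photo starts after Old-Town Hike ends, so nothing later overlaps Old-Town Hike either.
Museum Stop starts after Market Photo ends, so nothing later overlaps Market Photo either.
Observatory Visit starts before Museum Stop ends → Museum Stop and Observatory Visit overlap.
Gallery Break starts after Museum Stop ends.
Gallery Break starts after Observatory Visit ends.

Castle Photo & Old-Town Hike, Museum Stop & Observatory Visit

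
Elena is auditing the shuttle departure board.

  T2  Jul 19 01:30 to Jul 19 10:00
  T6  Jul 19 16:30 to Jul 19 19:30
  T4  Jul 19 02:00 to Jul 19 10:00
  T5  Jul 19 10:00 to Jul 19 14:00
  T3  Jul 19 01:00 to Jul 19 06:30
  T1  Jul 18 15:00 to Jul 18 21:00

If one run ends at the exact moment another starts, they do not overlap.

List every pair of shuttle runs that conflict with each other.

T2 & T3, T2 & T4, T3 & T4

Two intervals overlap when each starts before the other ends.
Sorted by start: T1, T3, T2, T4, T5, T6.
T3 starts after T1 ends, so T1 has no further overlaps.
T2 starts before T3 ends → T3 and T2 overlap.
T4 starts before T3 ends → T3 and T4 overlap.
T5 starts after T3 ends, so T3 has no further overlaps.
T4 starts before T2 ends → T2 and T4 overlap.
T5 starts exactly when T2 ends (back-to-back, no overlap), so T2 has no further overlaps.
T5 starts exactly when T4 ends (back-to-back, no overlap), so T4 has no further overlaps.
T6 starts after T5 ends.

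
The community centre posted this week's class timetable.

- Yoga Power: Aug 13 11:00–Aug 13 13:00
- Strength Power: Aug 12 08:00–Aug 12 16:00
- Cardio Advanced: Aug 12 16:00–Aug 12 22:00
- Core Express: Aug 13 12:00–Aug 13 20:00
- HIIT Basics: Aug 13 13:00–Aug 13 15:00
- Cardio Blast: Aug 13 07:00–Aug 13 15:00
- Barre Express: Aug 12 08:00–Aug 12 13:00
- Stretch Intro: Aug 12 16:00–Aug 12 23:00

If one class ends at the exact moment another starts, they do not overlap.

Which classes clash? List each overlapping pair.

Barre Express & Strength Power, Cardio Advanced & Stretch Intro, Cardio Blast & Core Express, Cardio Blast & HIIT Basics, Cardio Blast & Yoga Power, Core Express & HIIT Basics, Core Express & Yoga Power

Sorted by start: Barre Express, Strength Power, Cardio Advanced, Stretch Intro, Cardio Blast, Yoga Power, Core Express, HIIT Basics.
Strength Power starts before Barre Express ends → Barre Express and Strength Power overlap.
Cardio Advanced starts after Barre Express ends, so nothing later overlaps Barre Express either.
Cardio Advanced starts exactly when Strength Power ends (back-to-back, no overlap), so nothing later overlaps Strength Power either.
Stretch Intro starts before Cardio Advanced ends → Cardio Advanced and Stretch Intro overlap.
Cardio Blast starts after Cardio Advanced ends, so nothing later overlaps Cardio Advanced either.
Cardio Blast starts after Stretch Intro ends, so nothing later overlaps Stretch Intro either.
Yoga Power starts before Cardio Blast ends → Cardio Blast and Yoga Power overlap.
Core Express starts before Cardio Blast ends → Cardio Blast and Core Express overlap.
HIIT Basics starts before Cardio Blast ends → Cardio Blast and HIIT Basics overlap.
Core Express starts before Yoga Power ends → Yoga Power and Core Express overlap.
HIIT Basics starts exactly when Yoga Power ends (back-to-back, no overlap).
HIIT Basics starts before Core Express ends → Core Express and HIIT Basics overlap.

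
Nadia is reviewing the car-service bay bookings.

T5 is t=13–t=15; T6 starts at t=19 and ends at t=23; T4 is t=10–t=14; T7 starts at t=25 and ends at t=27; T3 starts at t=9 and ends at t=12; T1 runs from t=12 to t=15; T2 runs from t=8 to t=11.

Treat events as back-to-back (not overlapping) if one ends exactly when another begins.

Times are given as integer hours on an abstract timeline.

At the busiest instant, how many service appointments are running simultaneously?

3

Sweep the timeline, counting +1 at each start and −1 at each end (ends before starts at a tie):
t=8 start T2 → 1
t=9 start T3 → 2
t=10 start T4 → 3
t=11 end T2 → 2
t=12 end T3 → 1
t=12 start T1 → 2
t=13 start T5 → 3
t=14 end T4 → 2
t=15 end T1 → 1
t=15 end T5 → 0
t=19 start T6 → 1
t=23 end T6 → 0
t=25 start T7 → 1
t=27 end T7 → 0
Peak is 3, at t=10 (T2, T3, T4).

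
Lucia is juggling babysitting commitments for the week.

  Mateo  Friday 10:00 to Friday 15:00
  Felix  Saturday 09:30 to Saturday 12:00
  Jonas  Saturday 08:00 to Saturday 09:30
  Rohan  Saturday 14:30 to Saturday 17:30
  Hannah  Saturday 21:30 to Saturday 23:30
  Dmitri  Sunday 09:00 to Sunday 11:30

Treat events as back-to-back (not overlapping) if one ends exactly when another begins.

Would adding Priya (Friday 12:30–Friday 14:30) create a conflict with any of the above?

Yes — it overlaps Mateo

Mateo: starts Friday 10:00 before Priya ends Friday 14:30, and ends Friday 15:00 after Priya starts Friday 12:30 → overlap.
Jonas: starts Saturday 08:00 at or after Priya ends Friday 14:30 → clear.
Felix: starts Saturday 09:30 at or after Priya ends Friday 14:30 → clear.
Rohan: starts Saturday 14:30 at or after Priya ends Friday 14:30 → clear.
Hannah: starts Saturday 21:30 at or after Priya ends Friday 14:30 → clear.
Dmitri: starts Sunday 09:00 at or after Priya ends Friday 14:30 → clear.
Priya overlaps Mateo.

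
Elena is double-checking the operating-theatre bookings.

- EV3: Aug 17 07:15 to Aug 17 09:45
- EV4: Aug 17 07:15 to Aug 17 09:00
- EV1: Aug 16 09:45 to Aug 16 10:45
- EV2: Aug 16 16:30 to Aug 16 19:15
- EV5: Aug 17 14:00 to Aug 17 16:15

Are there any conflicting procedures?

Yes

Sorted by start: EV1, EV2, EV3, EV4, EV5.
EV2 starts after EV1 ends, so EV1 has no further overlaps.
EV3 starts after EV2 ends, so EV2 has no further overlaps.
EV4 starts before EV3 ends → EV3 and EV4 overlap.
That's a conflict, so the schedule is not conflict-free.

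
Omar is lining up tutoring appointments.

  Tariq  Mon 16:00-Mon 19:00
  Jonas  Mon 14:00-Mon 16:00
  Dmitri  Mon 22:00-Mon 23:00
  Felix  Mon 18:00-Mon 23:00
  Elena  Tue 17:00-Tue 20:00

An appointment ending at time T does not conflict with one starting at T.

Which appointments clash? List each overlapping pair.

Dmitri & Felix, Felix & Tariq

Sorted by start: Jonas, Tariq, Felix, Dmitri, Elena.
Tariq starts exactly when Jonas ends (back-to-back, no overlap), so Jonas has no further overlaps.
Felix starts before Tariq ends → Tariq and Felix overlap.
Dmitri starts after Tariq ends, so Tariq has no further overlaps.
Dmitri starts before Felix ends → Felix and Dmitri overlap.
Elena starts after Felix ends.
Elena starts after Dmitri ends.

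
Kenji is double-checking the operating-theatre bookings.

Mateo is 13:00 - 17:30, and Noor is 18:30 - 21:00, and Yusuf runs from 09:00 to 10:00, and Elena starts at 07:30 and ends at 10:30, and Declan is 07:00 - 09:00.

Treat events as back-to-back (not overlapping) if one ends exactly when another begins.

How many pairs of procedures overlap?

Sorted by start: Declan, Elena, Yusuf, Mateo, Noor.
Elena starts before Declan ends → Declan and Elena overlap.
Yusuf starts exactly when Declan ends (back-to-back, no overlap), so Declan has no further overlaps.
Yusuf starts before Elena ends → Elena and Yusuf overlap.
Mateo starts after Elena ends, so Elena has no further overlaps.
Mateo starts after Yusuf ends, so Yusuf has no further overlaps.
Noor starts after Mateo ends.
Overlapping pairs: Declan & Elena, Elena & Yusuf — 2 in total.

2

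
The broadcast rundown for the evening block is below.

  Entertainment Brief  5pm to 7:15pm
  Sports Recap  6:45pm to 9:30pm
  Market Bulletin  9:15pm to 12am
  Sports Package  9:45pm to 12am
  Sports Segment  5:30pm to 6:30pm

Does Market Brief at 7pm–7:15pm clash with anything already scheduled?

Yes — it overlaps Entertainment Brief, Sports Recap

Entertainment Brief: starts 5pm before Market Brief ends 7:15pm, and ends 7:15pm after Market Brief starts 7pm → overlap.
Sports Segment: ends 6:30pm at or before Market Brief starts 7pm → clear.
Sports Recap: starts 6:45pm before Market Brief ends 7:15pm, and ends 9:30pm after Market Brief starts 7pm → overlap.
Market Bulletin: starts 9:15pm at or after Market Brief ends 7:15pm → clear.
Sports Package: starts 9:45pm at or after Market Brief ends 7:15pm → clear.
Market Brief overlaps Sports Recap, Entertainment Brief.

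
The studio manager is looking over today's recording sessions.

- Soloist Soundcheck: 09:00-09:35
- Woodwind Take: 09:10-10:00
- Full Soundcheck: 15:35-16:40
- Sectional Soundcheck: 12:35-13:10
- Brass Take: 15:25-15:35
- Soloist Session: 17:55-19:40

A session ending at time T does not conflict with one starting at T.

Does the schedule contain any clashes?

Yes

Check each pair: they overlap iff neither finishes before the other starts.
Sorted by start: Soloist Soundcheck, Woodwind Take, Sectional Soundcheck, Brass Take, Full Soundcheck, Soloist Session.
Woodwind Take starts before Soloist Soundcheck ends → Soloist Soundcheck and Woodwind Take overlap.
That's a conflict, so the schedule is not conflict-free.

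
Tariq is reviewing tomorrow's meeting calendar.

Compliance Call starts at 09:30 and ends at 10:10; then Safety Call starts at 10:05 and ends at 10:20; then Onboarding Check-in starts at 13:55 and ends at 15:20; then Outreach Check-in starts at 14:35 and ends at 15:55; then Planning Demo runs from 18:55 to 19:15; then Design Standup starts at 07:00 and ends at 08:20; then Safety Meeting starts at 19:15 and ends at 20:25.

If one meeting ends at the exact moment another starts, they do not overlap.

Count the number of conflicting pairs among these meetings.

2

Sorted by start: Design Standup, Compliance Call, Safety Call, Onboarding Check-in, Outreach Check-in, Planning Demo, Safety Meeting.
Compliance Call starts after Design Standup ends; Design Standup is clear from here.
Safety Call starts before Compliance Call ends → Compliance Call and Safety Call overlap.
Onboarding Check-in starts after Compliance Call ends; Compliance Call is clear from here.
Onboarding Check-in starts after Safety Call ends; Safety Call is clear from here.
Outreach Check-in starts before Onboarding Check-in ends → Onboarding Check-in and Outreach Check-in overlap.
Planning Demo starts after Onboarding Check-in ends; Onboarding Check-in is clear from here.
Planning Demo starts after Outreach Check-in ends; Outreach Check-in is clear from here.
Safety Meeting starts exactly when Planning Demo ends (back-to-back, no overlap).
Overlapping pairs: Compliance Call & Safety Call, Onboarding Check-in & Outreach Check-in — 2 in total.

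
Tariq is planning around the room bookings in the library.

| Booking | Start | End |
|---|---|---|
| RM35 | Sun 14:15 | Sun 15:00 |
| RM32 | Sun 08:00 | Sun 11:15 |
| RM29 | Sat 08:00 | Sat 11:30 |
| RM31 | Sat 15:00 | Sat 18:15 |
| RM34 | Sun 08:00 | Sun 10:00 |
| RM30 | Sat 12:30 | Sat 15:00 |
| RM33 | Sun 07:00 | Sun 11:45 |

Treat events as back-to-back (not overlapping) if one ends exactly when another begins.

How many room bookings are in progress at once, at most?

3

Walk through starts and ends in time order (an end at T is processed before a start at T):
Sat 08:00 start RM29 → 1
Sat 11:30 end RM29 → 0
Sat 12:30 start RM30 → 1
Sat 15:00 end RM30 → 0
Sat 15:00 start RM31 → 1
Sat 18:15 end RM31 → 0
Sun 07:00 start RM33 → 1
Sun 08:00 start RM32 → 2
Sun 08:00 start RM34 → 3
Sun 10:00 end RM34 → 2
Sun 11:15 end RM32 → 1
Sun 11:45 end RM33 → 0
Sun 14:15 start RM35 → 1
Sun 15:00 end RM35 → 0
Peak is 3, at Sun 08:00 (RM32, RM33, RM34).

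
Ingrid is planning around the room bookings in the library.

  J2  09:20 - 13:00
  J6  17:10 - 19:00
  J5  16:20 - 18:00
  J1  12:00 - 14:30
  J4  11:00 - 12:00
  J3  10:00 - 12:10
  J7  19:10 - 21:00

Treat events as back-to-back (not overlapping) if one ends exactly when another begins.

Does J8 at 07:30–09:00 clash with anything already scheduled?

No — it doesn't clash with anything

J2: starts 09:20 at or after J8 ends 09:00 → clear.
J3: starts 10:00 at or after J8 ends 09:00 → clear.
J4: starts 11:00 at or after J8 ends 09:00 → clear.
J1: starts 12:00 at or after J8 ends 09:00 → clear.
J5: starts 16:20 at or after J8 ends 09:00 → clear.
J6: starts 17:10 at or after J8 ends 09:00 → clear.
J7: starts 19:10 at or after J8 ends 09:00 → clear.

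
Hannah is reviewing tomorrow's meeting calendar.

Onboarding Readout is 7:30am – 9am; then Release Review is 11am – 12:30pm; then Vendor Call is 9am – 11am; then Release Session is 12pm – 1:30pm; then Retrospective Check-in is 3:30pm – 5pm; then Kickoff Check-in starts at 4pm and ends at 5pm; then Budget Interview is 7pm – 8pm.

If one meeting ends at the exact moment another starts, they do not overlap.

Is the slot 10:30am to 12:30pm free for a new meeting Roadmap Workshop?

Onboarding Readout: ends 9am at or before Roadmap Workshop starts 10:30am → clear.
Vendor Call: starts 9am before Roadmap Workshop ends 12:30pm, and ends 11am after Roadmap Workshop starts 10:30am → overlap.
Release Review: starts 11am before Roadmap Workshop ends 12:30pm, and ends 12:30pm after Roadmap Workshop starts 10:30am → overlap.
Release Session: starts 12pm before Roadmap Workshop ends 12:30pm, and ends 1:30pm after Roadmap Workshop starts 10:30am → overlap.
Retrospective Check-in: starts 3:30pm at or after Roadmap Workshop ends 12:30pm → clear.
Kickoff Check-in: starts 4pm at or after Roadmap Workshop ends 12:30pm → clear.
Budget Interview: starts 7pm at or after Roadmap Workshop ends 12:30pm → clear.
Roadmap Workshop overlaps Release Review, Vendor Call, Release Session.

No — it overlaps Release Review, Release Session, Vendor Call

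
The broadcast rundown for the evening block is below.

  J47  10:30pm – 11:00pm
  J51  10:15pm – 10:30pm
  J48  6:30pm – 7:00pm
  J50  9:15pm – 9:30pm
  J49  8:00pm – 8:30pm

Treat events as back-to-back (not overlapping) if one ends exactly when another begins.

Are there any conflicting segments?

Sorted by start: J48, J49, J50, J51, J47.
J49 starts after J48 ends, so nothing later overlaps J48 either.
J50 starts after J49 ends, so nothing later overlaps J49 either.
J51 starts after J50 ends, so nothing later overlaps J50 either.
J47 starts exactly when J51 ends (back-to-back, no overlap).
Every pair is clear; the schedule has no overlaps.

No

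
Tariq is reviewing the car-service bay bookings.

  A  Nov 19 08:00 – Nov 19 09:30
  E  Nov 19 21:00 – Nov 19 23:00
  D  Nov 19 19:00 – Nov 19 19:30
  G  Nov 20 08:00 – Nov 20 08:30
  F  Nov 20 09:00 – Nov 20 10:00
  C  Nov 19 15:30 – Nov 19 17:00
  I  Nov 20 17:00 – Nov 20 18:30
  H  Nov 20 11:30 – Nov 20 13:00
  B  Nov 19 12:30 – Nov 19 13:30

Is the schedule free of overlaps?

Sorted by start: A, B, C, D, E, G, F, H, I.
B starts after A ends, so nothing later overlaps A either.
C starts after B ends, so nothing later overlaps B either.
D starts after C ends, so nothing later overlaps C either.
E starts after D ends, so nothing later overlaps D either.
G starts after E ends, so nothing later overlaps E either.
F starts after G ends, so nothing later overlaps G either.
H starts after F ends, so nothing later overlaps F either.
I starts after H ends.
Every pair is clear; the schedule has no overlaps.

Yes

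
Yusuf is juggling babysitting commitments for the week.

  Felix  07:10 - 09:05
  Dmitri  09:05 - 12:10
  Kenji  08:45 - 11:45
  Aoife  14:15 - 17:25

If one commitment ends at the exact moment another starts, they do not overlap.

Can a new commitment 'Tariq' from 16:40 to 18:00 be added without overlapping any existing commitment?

No — it overlaps Aoife

Felix: ends 09:05 at or before Tariq starts 16:40 → clear.
Kenji: ends 11:45 at or before Tariq starts 16:40 → clear.
Dmitri: ends 12:10 at or before Tariq starts 16:40 → clear.
Aoife: starts 14:15 before Tariq ends 18:00, and ends 17:25 after Tariq starts 16:40 → overlap.
Tariq overlaps Aoife.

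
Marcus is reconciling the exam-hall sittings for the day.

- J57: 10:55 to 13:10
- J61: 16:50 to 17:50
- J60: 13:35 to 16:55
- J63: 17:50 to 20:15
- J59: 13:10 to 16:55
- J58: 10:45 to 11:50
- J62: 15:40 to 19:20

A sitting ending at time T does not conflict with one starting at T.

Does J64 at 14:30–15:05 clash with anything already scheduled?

J58: ends 11:50 at or before J64 starts 14:30 → clear.
J57: ends 13:10 at or before J64 starts 14:30 → clear.
J59: starts 13:10 before J64 ends 15:05, and ends 16:55 after J64 starts 14:30 → overlap.
J60: starts 13:35 before J64 ends 15:05, and ends 16:55 after J64 starts 14:30 → overlap.
J62: starts 15:40 at or after J64 ends 15:05 → clear.
J61: starts 16:50 at or after J64 ends 15:05 → clear.
J63: starts 17:50 at or after J64 ends 15:05 → clear.
J64 overlaps J59, J60.

Yes — it overlaps J59, J60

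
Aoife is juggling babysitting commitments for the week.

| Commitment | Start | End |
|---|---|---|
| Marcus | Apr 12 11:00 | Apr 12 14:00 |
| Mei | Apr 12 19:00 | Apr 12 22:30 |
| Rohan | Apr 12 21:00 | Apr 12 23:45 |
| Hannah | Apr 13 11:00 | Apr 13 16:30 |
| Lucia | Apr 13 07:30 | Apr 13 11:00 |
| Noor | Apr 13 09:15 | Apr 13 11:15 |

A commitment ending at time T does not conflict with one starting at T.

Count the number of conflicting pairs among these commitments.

3

Sorted by start: Marcus, Mei, Rohan, Lucia, Noor, Hannah.
Mei starts after Marcus ends, so Marcus has no further overlaps.
Rohan starts before Mei ends → Mei and Rohan overlap.
Lucia starts after Mei ends, so Mei has no further overlaps.
Lucia starts after Rohan ends, so Rohan has no further overlaps.
Noor starts before Lucia ends → Lucia and Noor overlap.
Hannah starts exactly when Lucia ends (back-to-back, no overlap).
Hannah starts before Noor ends → Noor and Hannah overlap.
Overlapping pairs: Hannah & Noor, Lucia & Noor, Mei & Rohan — 3 in total.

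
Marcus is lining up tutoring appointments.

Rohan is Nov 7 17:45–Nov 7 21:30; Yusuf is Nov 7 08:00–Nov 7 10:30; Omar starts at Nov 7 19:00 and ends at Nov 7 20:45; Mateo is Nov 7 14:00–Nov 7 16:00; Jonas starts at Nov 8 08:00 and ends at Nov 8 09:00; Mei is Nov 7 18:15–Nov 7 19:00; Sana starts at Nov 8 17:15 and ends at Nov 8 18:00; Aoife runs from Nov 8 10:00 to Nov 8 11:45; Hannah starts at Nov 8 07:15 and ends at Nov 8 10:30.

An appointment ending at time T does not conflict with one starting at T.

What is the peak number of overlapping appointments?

2

Walk through starts and ends in time order (an end at T is processed before a start at T):
Nov 7 08:00 start Yusuf → 1
Nov 7 10:30 end Yusuf → 0
Nov 7 14:00 start Mateo → 1
Nov 7 16:00 end Mateo → 0
Nov 7 17:45 start Rohan → 1
Nov 7 18:15 start Mei → 2
Nov 7 19:00 end Mei → 1
Nov 7 19:00 start Omar → 2
Nov 7 20:45 end Omar → 1
Nov 7 21:30 end Rohan → 0
Nov 8 07:15 start Hannah → 1
Nov 8 08:00 start Jonas → 2
Nov 8 09:00 end Jonas → 1
Nov 8 10:00 start Aoife → 2
Nov 8 10:30 end Hannah → 1
Nov 8 11:45 end Aoife → 0
Nov 8 17:15 start Sana → 1
Nov 8 18:00 end Sana → 0
Peak is 2, at Nov 7 18:15 (Mei, Rohan).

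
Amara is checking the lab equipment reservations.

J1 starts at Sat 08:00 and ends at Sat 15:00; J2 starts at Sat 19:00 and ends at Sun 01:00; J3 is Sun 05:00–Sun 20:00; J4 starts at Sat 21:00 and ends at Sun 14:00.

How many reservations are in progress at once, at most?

2

Sort all start/end points and keep a running count:
Sat 08:00 start J1 → 1
Sat 15:00 end J1 → 0
Sat 19:00 start J2 → 1
Sat 21:00 start J4 → 2
Sun 01:00 end J2 → 1
Sun 05:00 start J3 → 2
Sun 14:00 end J4 → 1
Sun 20:00 end J3 → 0
Peak is 2, at Sat 21:00 (J2, J4).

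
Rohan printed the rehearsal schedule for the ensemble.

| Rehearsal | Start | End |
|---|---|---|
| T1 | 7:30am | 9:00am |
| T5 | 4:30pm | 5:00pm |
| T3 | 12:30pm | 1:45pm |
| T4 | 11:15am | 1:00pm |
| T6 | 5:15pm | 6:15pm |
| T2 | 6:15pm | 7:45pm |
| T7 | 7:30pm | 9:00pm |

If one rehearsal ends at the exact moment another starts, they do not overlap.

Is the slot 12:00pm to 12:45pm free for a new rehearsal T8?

T1: ends 9:00am at or before T8 starts 12:00pm → clear.
T4: starts 11:15am before T8 ends 12:45pm, and ends 1:00pm after T8 starts 12:00pm → overlap.
T3: starts 12:30pm before T8 ends 12:45pm, and ends 1:45pm after T8 starts 12:00pm → overlap.
T5: starts 4:30pm at or after T8 ends 12:45pm → clear.
T6: starts 5:15pm at or after T8 ends 12:45pm → clear.
T2: starts 6:15pm at or after T8 ends 12:45pm → clear.
T7: starts 7:30pm at or after T8 ends 12:45pm → clear.
T8 overlaps T3, T4.

No — it overlaps T3, T4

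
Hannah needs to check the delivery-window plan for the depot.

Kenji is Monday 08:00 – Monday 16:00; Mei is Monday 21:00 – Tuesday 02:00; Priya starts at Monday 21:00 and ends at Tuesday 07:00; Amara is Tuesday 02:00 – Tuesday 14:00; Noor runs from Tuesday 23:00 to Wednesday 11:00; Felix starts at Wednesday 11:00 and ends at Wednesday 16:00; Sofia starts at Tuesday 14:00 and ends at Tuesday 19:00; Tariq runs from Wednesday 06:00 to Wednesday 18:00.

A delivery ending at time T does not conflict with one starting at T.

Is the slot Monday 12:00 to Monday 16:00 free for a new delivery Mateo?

No — it overlaps Kenji

Kenji: starts Monday 08:00 before Mateo ends Monday 16:00, and ends Monday 16:00 after Mateo starts Monday 12:00 → overlap.
Mei: starts Monday 21:00 at or after Mateo ends Monday 16:00 → clear.
Priya: starts Monday 21:00 at or after Mateo ends Monday 16:00 → clear.
Amara: starts Tuesday 02:00 at or after Mateo ends Monday 16:00 → clear.
Sofia: starts Tuesday 14:00 at or after Mateo ends Monday 16:00 → clear.
Noor: starts Tuesday 23:00 at or after Mateo ends Monday 16:00 → clear.
Tariq: starts Wednesday 06:00 at or after Mateo ends Monday 16:00 → clear.
Felix: starts Wednesday 11:00 at or after Mateo ends Monday 16:00 → clear.
Mateo overlaps Kenji.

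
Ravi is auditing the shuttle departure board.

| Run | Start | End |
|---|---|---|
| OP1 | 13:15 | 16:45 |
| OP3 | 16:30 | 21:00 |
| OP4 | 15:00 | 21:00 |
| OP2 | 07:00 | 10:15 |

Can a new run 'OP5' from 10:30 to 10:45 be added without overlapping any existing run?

OP2: ends 10:15 at or before OP5 starts 10:30 → clear.
OP1: starts 13:15 at or after OP5 ends 10:45 → clear.
OP4: starts 15:00 at or after OP5 ends 10:45 → clear.
OP3: starts 16:30 at or after OP5 ends 10:45 → clear.

Yes — the slot is free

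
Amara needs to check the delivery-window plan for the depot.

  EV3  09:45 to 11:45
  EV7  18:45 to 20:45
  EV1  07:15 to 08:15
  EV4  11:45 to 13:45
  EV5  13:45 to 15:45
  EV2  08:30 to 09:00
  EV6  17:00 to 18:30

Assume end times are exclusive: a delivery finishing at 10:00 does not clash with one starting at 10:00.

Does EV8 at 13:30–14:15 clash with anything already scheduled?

EV1: ends 08:15 at or before EV8 starts 13:30 → clear.
EV2: ends 09:00 at or before EV8 starts 13:30 → clear.
EV3: ends 11:45 at or before EV8 starts 13:30 → clear.
EV4: starts 11:45 before EV8 ends 14:15, and ends 13:45 after EV8 starts 13:30 → overlap.
EV5: starts 13:45 before EV8 ends 14:15, and ends 15:45 after EV8 starts 13:30 → overlap.
EV6: starts 17:00 at or after EV8 ends 14:15 → clear.
EV7: starts 18:45 at or after EV8 ends 14:15 → clear.
EV8 overlaps EV4, EV5.

Yes — it overlaps EV4, EV5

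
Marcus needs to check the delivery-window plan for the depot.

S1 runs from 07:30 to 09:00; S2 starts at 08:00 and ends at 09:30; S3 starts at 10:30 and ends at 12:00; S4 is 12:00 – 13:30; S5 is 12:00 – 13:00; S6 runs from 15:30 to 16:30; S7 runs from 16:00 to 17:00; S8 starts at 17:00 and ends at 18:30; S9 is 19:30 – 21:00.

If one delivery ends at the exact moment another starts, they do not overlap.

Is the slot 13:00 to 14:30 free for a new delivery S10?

No — it overlaps S4

S1: ends 09:00 at or before S10 starts 13:00 → clear.
S2: ends 09:30 at or before S10 starts 13:00 → clear.
S3: ends 12:00 at or before S10 starts 13:00 → clear.
S4: starts 12:00 before S10 ends 14:30, and ends 13:30 after S10 starts 13:00 → overlap.
S5: ends 13:00 at or before S10 starts 13:00 → clear.
S6: starts 15:30 at or after S10 ends 14:30 → clear.
S7: starts 16:00 at or after S10 ends 14:30 → clear.
S8: starts 17:00 at or after S10 ends 14:30 → clear.
S9: starts 19:30 at or after S10 ends 14:30 → clear.
S10 overlaps S4.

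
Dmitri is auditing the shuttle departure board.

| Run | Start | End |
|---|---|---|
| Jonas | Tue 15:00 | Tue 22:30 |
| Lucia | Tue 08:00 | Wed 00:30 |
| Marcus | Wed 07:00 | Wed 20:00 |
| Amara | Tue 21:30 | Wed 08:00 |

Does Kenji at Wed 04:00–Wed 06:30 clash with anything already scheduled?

Lucia: ends Wed 00:30 at or before Kenji starts Wed 04:00 → clear.
Jonas: ends Tue 22:30 at or before Kenji starts Wed 04:00 → clear.
Amara: starts Tue 21:30 before Kenji ends Wed 06:30, and ends Wed 08:00 after Kenji starts Wed 04:00 → overlap.
Marcus: starts Wed 07:00 at or after Kenji ends Wed 06:30 → clear.
Kenji overlaps Amara.

Yes — it overlaps Amara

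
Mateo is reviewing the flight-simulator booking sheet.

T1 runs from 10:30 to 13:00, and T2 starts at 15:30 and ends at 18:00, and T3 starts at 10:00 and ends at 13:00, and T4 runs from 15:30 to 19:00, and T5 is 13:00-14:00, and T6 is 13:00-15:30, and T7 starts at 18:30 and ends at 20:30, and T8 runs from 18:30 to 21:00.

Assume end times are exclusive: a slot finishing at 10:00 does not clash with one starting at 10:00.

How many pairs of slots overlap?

6

Sorted by start: T3, T1, T5, T6, T2, T4, T7, T8.
T1 starts before T3 ends → T3 and T1 overlap.
T5 starts exactly when T3 ends (back-to-back, no overlap); T3 is clear from here.
T5 starts exactly when T1 ends (back-to-back, no overlap); T1 is clear from here.
T6 starts before T5 ends → T5 and T6 overlap.
T2 starts after T5 ends; T5 is clear from here.
T2 starts exactly when T6 ends (back-to-back, no overlap); T6 is clear from here.
T4 starts before T2 ends → T2 and T4 overlap.
T7 starts after T2 ends; T2 is clear from here.
T7 starts before T4 ends → T4 and T7 overlap.
T8 starts before T4 ends → T4 and T8 overlap.
T8 starts before T7 ends → T7 and T8 overlap.
Overlapping pairs: T1 & T3, T2 & T4, T4 & T7, T4 & T8, T5 & T6, T7 & T8 — 6 in total.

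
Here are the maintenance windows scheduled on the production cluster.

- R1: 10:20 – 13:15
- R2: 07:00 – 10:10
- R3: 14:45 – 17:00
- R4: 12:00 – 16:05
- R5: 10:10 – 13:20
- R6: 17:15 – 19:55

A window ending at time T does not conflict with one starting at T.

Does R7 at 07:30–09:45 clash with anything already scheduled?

R2: starts 07:00 before R7 ends 09:45, and ends 10:10 after R7 starts 07:30 → overlap.
R5: starts 10:10 at or after R7 ends 09:45 → clear.
R1: starts 10:20 at or after R7 ends 09:45 → clear.
R4: starts 12:00 at or after R7 ends 09:45 → clear.
R3: starts 14:45 at or after R7 ends 09:45 → clear.
R6: starts 17:15 at or after R7 ends 09:45 → clear.
R7 overlaps R2.

Yes — it overlaps R2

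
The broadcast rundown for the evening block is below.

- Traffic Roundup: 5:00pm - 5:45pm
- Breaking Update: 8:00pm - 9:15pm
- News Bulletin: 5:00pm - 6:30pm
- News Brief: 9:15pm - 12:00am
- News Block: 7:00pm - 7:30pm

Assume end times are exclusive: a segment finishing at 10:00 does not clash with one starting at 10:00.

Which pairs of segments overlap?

Sorted by start: Traffic Roundup, News Bulletin, News Block, Breaking Update, News Brief.
News Bulletin starts before Traffic Roundup ends → Traffic Roundup and News Bulletin overlap.
News Block starts after Traffic Roundup ends; Traffic Roundup is clear from here.
News Block starts after News Bulletin ends; News Bulletin is clear from here.
Breaking Update starts after News Block ends; News Block is clear from here.
News Brief starts exactly when Breaking Update ends (back-to-back, no overlap).

News Bulletin & Traffic Roundup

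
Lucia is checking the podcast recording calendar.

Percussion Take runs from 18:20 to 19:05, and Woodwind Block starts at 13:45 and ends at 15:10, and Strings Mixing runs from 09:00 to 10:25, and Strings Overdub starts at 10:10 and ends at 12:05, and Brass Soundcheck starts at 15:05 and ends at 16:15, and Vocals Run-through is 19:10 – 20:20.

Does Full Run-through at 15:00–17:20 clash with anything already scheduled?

Yes — it overlaps Brass Soundcheck, Woodwind Block

Strings Mixing: ends 10:25 at or before Full Run-through starts 15:00 → clear.
Strings Overdub: ends 12:05 at or before Full Run-through starts 15:00 → clear.
Woodwind Block: starts 13:45 before Full Run-through ends 17:20, and ends 15:10 after Full Run-through starts 15:00 → overlap.
Brass Soundcheck: starts 15:05 before Full Run-through ends 17:20, and ends 16:15 after Full Run-through starts 15:00 → overlap.
Percussion Take: starts 18:20 at or after Full Run-through ends 17:20 → clear.
Vocals Run-through: starts 19:10 at or after Full Run-through ends 17:20 → clear.
Full Run-through overlaps Woodwind Block, Brass Soundcheck.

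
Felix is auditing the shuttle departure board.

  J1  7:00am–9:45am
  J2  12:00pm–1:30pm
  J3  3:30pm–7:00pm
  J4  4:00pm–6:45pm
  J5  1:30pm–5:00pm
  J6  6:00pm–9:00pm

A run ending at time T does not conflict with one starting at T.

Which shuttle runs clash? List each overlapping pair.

Sorted by start: J1, J2, J5, J3, J4, J6.
J2 starts after J1 ends, so J1 has no further overlaps.
J5 starts exactly when J2 ends (back-to-back, no overlap), so J2 has no further overlaps.
J3 starts before J5 ends → J5 and J3 overlap.
J4 starts before J5 ends → J5 and J4 overlap.
J6 starts after J5 ends.
J4 starts before J3 ends → J3 and J4 overlap.
J6 starts before J3 ends → J3 and J6 overlap.
J6 starts before J4 ends → J4 and J6 overlap.

J3 & J4, J3 & J5, J3 & J6, J4 & J5, J4 & J6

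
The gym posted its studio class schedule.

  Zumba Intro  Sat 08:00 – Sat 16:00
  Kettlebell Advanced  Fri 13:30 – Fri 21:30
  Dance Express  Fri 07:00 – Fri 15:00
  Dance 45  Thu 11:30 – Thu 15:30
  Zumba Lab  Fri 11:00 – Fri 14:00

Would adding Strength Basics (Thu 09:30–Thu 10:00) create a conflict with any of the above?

Dance 45: starts Thu 11:30 at or after Strength Basics ends Thu 10:00 → clear.
Dance Express: starts Fri 07:00 at or after Strength Basics ends Thu 10:00 → clear.
Zumba Lab: starts Fri 11:00 at or after Strength Basics ends Thu 10:00 → clear.
Kettlebell Advanced: starts Fri 13:30 at or after Strength Basics ends Thu 10:00 → clear.
Zumba Intro: starts Sat 08:00 at or after Strength Basics ends Thu 10:00 → clear.

No — it doesn't clash with anything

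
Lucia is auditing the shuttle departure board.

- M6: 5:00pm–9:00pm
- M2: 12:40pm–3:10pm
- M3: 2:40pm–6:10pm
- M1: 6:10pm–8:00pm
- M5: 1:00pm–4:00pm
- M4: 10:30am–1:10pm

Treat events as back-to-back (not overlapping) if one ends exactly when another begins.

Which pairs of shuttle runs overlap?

M1 & M6, M2 & M3, M2 & M4, M2 & M5, M3 & M5, M3 & M6, M4 & M5

Sorted by start: M4, M2, M5, M3, M6, M1.
M2 starts before M4 ends → M4 and M2 overlap.
M5 starts before M4 ends → M4 and M5 overlap.
M3 starts after M4 ends; M4 is clear from here.
M5 starts before M2 ends → M2 and M5 overlap.
M3 starts before M2 ends → M2 and M3 overlap.
M6 starts after M2 ends; M2 is clear from here.
M3 starts before M5 ends → M5 and M3 overlap.
M6 starts after M5 ends; M5 is clear from here.
M6 starts before M3 ends → M3 and M6 overlap.
M1 starts exactly when M3 ends (back-to-back, no overlap).
M1 starts before M6 ends → M6 and M1 overlap.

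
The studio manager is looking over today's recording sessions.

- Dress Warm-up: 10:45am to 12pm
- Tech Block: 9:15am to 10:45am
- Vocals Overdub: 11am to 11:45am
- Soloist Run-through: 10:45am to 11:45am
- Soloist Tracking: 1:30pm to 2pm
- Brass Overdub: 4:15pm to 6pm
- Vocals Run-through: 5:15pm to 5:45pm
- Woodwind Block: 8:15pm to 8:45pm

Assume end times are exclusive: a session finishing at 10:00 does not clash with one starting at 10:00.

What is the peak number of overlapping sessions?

Sweep the timeline, counting +1 at each start and −1 at each end (ends before starts at a tie):
9:15am start Tech Block → 1
10:45am end Tech Block → 0
10:45am start Dress Warm-up → 1
10:45am start Soloist Run-through → 2
11am start Vocals Overdub → 3
11:45am end Soloist Run-through → 2
11:45am end Vocals Overdub → 1
12pm end Dress Warm-up → 0
1:30pm start Soloist Tracking → 1
2pm end Soloist Tracking → 0
4:15pm start Brass Overdub → 1
5:15pm start Vocals Run-through → 2
5:45pm end Vocals Run-through → 1
6pm end Brass Overdub → 0
8:15pm start Woodwind Block → 1
8:45pm end Woodwind Block → 0
Peak is 3, at 11am (Dress Warm-up, Soloist Run-through, Vocals Overdub).

3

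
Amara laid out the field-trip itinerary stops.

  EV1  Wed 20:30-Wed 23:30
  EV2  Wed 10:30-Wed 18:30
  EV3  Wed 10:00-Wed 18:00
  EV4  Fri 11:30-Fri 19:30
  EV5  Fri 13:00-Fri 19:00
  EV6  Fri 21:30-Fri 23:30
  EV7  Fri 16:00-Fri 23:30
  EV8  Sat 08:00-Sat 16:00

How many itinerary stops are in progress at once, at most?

3

Walk through starts and ends in time order (an end at T is processed before a start at T):
Wed 10:00 start EV3 → 1
Wed 10:30 start EV2 → 2
Wed 18:00 end EV3 → 1
Wed 18:30 end EV2 → 0
Wed 20:30 start EV1 → 1
Wed 23:30 end EV1 → 0
Fri 11:30 start EV4 → 1
Fri 13:00 start EV5 → 2
Fri 16:00 start EV7 → 3
Fri 19:00 end EV5 → 2
Fri 19:30 end EV4 → 1
Fri 21:30 start EV6 → 2
Fri 23:30 end EV6 → 1
Fri 23:30 end EV7 → 0
Sat 08:00 start EV8 → 1
Sat 16:00 end EV8 → 0
Peak is 3, at Fri 16:00 (EV4, EV5, EV7).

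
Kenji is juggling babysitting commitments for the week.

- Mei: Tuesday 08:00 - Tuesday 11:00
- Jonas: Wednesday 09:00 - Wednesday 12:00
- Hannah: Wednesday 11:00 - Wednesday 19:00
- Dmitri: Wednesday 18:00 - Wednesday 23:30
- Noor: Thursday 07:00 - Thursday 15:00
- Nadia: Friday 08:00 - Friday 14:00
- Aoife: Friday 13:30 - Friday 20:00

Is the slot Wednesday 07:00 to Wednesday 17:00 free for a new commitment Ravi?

Mei: ends Tuesday 11:00 at or before Ravi starts Wednesday 07:00 → clear.
Jonas: starts Wednesday 09:00 before Ravi ends Wednesday 17:00, and ends Wednesday 12:00 after Ravi starts Wednesday 07:00 → overlap.
Hannah: starts Wednesday 11:00 before Ravi ends Wednesday 17:00, and ends Wednesday 19:00 after Ravi starts Wednesday 07:00 → overlap.
Dmitri: starts Wednesday 18:00 at or after Ravi ends Wednesday 17:00 → clear.
Noor: starts Thursday 07:00 at or after Ravi ends Wednesday 17:00 → clear.
Nadia: starts Friday 08:00 at or after Ravi ends Wednesday 17:00 → clear.
Aoife: starts Friday 13:30 at or after Ravi ends Wednesday 17:00 → clear.
Ravi overlaps Jonas, Hannah.

No — it overlaps Hannah, Jonas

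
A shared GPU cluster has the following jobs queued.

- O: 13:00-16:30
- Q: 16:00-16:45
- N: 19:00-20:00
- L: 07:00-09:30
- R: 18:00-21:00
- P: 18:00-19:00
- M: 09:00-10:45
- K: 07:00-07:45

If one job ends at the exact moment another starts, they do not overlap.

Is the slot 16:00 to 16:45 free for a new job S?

No — it overlaps O, Q

K: ends 07:45 at or before S starts 16:00 → clear.
L: ends 09:30 at or before S starts 16:00 → clear.
M: ends 10:45 at or before S starts 16:00 → clear.
O: starts 13:00 before S ends 16:45, and ends 16:30 after S starts 16:00 → overlap.
Q: starts 16:00 before S ends 16:45, and ends 16:45 after S starts 16:00 → overlap.
P: starts 18:00 at or after S ends 16:45 → clear.
R: starts 18:00 at or after S ends 16:45 → clear.
N: starts 19:00 at or after S ends 16:45 → clear.
S overlaps O, Q.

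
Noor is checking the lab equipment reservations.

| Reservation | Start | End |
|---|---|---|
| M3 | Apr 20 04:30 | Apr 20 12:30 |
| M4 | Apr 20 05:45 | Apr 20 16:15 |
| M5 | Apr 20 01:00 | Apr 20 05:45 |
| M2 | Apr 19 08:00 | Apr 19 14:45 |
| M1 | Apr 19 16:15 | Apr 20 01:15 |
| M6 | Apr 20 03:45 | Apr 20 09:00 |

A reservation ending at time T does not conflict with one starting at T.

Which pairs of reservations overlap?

Sorted by start: M2, M1, M5, M6, M3, M4.
M1 starts after M2 ends, so nothing later overlaps M2 either.
M5 starts before M1 ends → M1 and M5 overlap.
M6 starts after M1 ends, so nothing later overlaps M1 either.
M6 starts before M5 ends → M5 and M6 overlap.
M3 starts before M5 ends → M5 and M3 overlap.
M4 starts exactly when M5 ends (back-to-back, no overlap).
M3 starts before M6 ends → M6 and M3 overlap.
M4 starts before M6 ends → M6 and M4 overlap.
M4 starts before M3 ends → M3 and M4 overlap.

M1 & M5, M3 & M4, M3 & M5, M3 & M6, M4 & M6, M5 & M6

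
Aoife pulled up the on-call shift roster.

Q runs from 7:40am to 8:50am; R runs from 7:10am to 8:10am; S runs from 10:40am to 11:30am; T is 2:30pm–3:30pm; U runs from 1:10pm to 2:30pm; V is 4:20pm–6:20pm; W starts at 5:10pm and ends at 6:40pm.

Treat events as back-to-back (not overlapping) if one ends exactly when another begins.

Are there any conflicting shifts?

Check each pair: they overlap iff neither finishes before the other starts.
Sorted by start: R, Q, S, U, T, V, W.
Q starts before R ends → R and Q overlap.
That's a conflict, so the schedule is not conflict-free.

Yes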